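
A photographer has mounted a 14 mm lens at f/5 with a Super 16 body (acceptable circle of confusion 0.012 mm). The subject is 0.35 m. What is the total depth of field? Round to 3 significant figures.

Hyperfocal distance H = f²/(N·c) + f = 14²/(5 × 0.012) + 14 = 196/0.06 + 14 ≈ 3280.7 mm ≈ 3.281 m.
Near limit Dn = s·(H − f)/(H + s − 2f) = 350 × (3280.7 − 14) / (3280.7 + 350 − 2 × 14) = 350 × 3266.7 / 3602.7 ≈ 317.358 mm.
Far limit Df = s·(H − f)/(H − s) = 350 × (3280.7 − 14) / (3280.7 − 350) = 350 × 3266.7 / 2930.7 ≈ 390.127 mm.
Depth of field = Df − Dn = 390.127 − 317.358 ≈ 72.769 mm.

72.8 mm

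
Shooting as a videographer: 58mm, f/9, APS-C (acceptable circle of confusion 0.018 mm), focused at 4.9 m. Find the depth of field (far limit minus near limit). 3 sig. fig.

Hyperfocal distance H = f²/(N·c) + f = 58²/(9 × 0.018) + 58 = 3364/0.162 + 58 ≈ 20823.4 mm ≈ 20.82 m.
Near limit Dn = s·(H − f)/(H + s − 2f) = 4900 × (20823.4 − 58) / (20823.4 + 4900 − 2 × 58) = 4900 × 20765.4 / 25607.4 ≈ 3973.5 mm.
Far limit Df = s·(H − f)/(H − s) = 4900 × (20823.4 − 58) / (20823.4 − 4900) = 4900 × 20765.4 / 15923.4 ≈ 6390.0 mm.
Depth of field = Df − Dn = 6390.0 − 3973.5 ≈ 2416.5 mm ≈ 2.42 m.

2.42 m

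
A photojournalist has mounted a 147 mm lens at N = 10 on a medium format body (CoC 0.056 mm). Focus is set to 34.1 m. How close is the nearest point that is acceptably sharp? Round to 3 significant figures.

18.1 m

Hyperfocal distance H = f²/(N·c) + f = 147²/(10 × 0.056) + 147 = 21609/0.56 + 147 ≈ 38734.5 mm ≈ 38.73 m.
Near limit Dn = s·(H − f)/(H + s − 2f) = 34100 × (38734.5 − 147) / (38734.5 + 34100 − 2 × 147) = 34100 × 38587.5 / 72540.5 ≈ 18139 mm ≈ 18.1 m.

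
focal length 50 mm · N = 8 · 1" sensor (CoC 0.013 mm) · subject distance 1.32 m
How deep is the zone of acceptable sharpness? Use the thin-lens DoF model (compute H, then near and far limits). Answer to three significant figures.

Hyperfocal distance H = f²/(N·c) + f = 50²/(8 × 0.013) + 50 = 2500/0.104 + 50 ≈ 24088.5 mm ≈ 24.09 m.
Near limit Dn = s·(H − f)/(H + s − 2f) = 1320 × (24088.5 − 50) / (24088.5 + 1320 − 2 × 50) = 1320 × 24038.5 / 25308.5 ≈ 1253.76 mm.
Far limit Df = s·(H − f)/(H − s) = 1320 × (24088.5 − 50) / (24088.5 − 1320) = 1320 × 24038.5 / 22768.5 ≈ 1393.63 mm.
Depth of field = Df − Dn = 1393.63 − 1253.76 ≈ 139.87 mm.

140 mm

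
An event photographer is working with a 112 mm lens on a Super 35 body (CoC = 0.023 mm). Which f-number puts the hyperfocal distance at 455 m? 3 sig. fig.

f/1.20

Rearrange H = f²/(N·c) + f for N: N = f² / ((H − f)·c).
N = 112² / ((455000 − 112) × 0.023) = 12544 / 10462 ≈ 1.20.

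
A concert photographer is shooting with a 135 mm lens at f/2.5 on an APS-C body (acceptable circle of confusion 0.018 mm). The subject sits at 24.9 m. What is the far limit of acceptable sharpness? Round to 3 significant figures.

26.5 m

Hyperfocal distance H = f²/(N·c) + f = 135²/(2.5 × 0.018) + 135 = 18225/0.045 + 135 ≈ 405135.0 mm ≈ 405.1 m.
Far limit Df = s·(H − f)/(H − s) = 24900 × (405135.0 − 135) / (405135.0 − 24900) = 24900 × 405000.0 / 380235.0 ≈ 26522 mm ≈ 26.5 m.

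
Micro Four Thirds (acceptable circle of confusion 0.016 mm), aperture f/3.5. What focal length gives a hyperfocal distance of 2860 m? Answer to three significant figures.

From H = f²/(N·c) + f, with f ≪ H: f ≈ √(H·N·c) = √(2860000 × 3.5 × 0.016) = √160160 ≈ 400.2 mm.
The +f correction barely moves this — solving exactly, f² + N·c·f − N·c·H = 0 ⇒ f = (−N·c + √((N·c)² + 4·N·c·H))/2 = (−0.056 + √640640)/2 ≈ 400.17 mm, so f ≈ 400 mm.

400 mm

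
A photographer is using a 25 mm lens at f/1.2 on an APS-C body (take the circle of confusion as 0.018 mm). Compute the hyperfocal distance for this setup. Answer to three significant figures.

Hyperfocal distance H = f²/(N·c) + f = 25²/(1.2 × 0.018) + 25 = 625/0.0216 + 25 ≈ 28960.2 mm ≈ 29.0 m.

29.0 m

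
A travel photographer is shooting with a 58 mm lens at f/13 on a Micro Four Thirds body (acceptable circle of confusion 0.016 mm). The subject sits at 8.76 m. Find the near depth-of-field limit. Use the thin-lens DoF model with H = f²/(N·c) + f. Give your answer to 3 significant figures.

5.70 m

Hyperfocal distance H = f²/(N·c) + f = 58²/(13 × 0.016) + 58 = 3364/0.208 + 58 ≈ 16231.1 mm ≈ 16.23 m.
Near limit Dn = s·(H − f)/(H + s − 2f) = 8760 × (16231.1 − 58) / (16231.1 + 8760 − 2 × 58) = 8760 × 16173.1 / 24875.1 ≈ 5695.5 mm ≈ 5.70 m.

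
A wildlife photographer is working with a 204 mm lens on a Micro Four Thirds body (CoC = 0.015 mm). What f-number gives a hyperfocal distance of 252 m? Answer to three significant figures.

Rearrange H = f²/(N·c) + f for N: N = f² / ((H − f)·c).
N = 204² / ((252000 − 204) × 0.015) = 41616 / 3777 ≈ 11.

f/11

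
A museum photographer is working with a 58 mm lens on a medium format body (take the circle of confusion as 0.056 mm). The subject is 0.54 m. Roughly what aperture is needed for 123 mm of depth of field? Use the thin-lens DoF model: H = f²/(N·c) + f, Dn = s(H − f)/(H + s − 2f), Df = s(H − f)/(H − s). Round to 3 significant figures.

f/14

Write h = H − f = f²/(N·c). The thin-lens limits are Dn = s·h/(h + (s−f)) and Df = s·h/(h − (s−f)), so DoF = Df − Dn = 2·s·(s−f)·h / (h² − (s−f)²).
That is a quadratic in h: DoF·h² − 2·s·(s−f)·h − DoF·(s−f)² = 0 ⇒ h = (s−f)·(s + √(s² + DoF²)) / DoF = 482 × (540 + √(540² + 123²)) / 123 = 482 × (540 + 553.831) / 123 ≈ 4286.4 mm.
Then N = f²/(c·h) = 58² / (0.056 × 4286.4) = 3364 / 240.04 ≈ 14.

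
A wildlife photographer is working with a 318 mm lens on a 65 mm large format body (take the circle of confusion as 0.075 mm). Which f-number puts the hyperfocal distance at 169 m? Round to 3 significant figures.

f/7.99

Rearrange H = f²/(N·c) + f for N: N = f² / ((H − f)·c).
N = 318² / ((169000 − 318) × 0.075) = 101124 / 12651 ≈ 7.99.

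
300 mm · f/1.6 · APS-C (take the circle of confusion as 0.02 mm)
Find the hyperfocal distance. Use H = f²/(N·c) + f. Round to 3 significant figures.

Hyperfocal distance H = f²/(N·c) + f = 300²/(1.6 × 0.02) + 300 = 90000/0.032 + 300 ≈ 2812800.0 mm ≈ 2810 m.

2810 m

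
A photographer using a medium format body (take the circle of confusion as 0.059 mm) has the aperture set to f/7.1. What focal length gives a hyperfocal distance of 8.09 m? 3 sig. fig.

58.0 mm

From H = f²/(N·c) + f, with f ≪ H: f ≈ √(H·N·c) = √(8090 × 7.1 × 0.059) = √3388.9 ≈ 58.21 mm.
Exact: f² + N·c·f − N·c·H = 0 ⇒ f = (−N·c + √((N·c)² + 4·N·c·H))/2 = (−0.4189 + √13556)/2 ≈ 58.005 mm ≈ 58.0 mm.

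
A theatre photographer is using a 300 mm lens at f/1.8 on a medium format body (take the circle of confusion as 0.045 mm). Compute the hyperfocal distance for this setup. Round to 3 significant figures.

Hyperfocal distance H = f²/(N·c) + f = 300²/(1.8 × 0.045) + 300 = 90000/0.081 + 300 ≈ 1111411.1 mm ≈ 1110 m.

1110 m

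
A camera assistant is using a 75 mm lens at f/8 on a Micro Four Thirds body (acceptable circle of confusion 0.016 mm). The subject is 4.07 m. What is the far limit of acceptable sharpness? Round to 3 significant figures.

Hyperfocal distance H = f²/(N·c) + f = 75²/(8 × 0.016) + 75 = 5625/0.128 + 75 ≈ 44020.3 mm ≈ 44.02 m.
Far limit Df = s·(H − f)/(H − s) = 4070 × (44020.3 − 75) / (44020.3 − 4070) = 4070 × 43945.3 / 39950.3 ≈ 4477.0 mm ≈ 4.48 m.

4.48 m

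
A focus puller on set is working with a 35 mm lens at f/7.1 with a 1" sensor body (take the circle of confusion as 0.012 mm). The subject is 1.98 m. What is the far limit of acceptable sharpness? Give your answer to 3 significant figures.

Hyperfocal distance H = f²/(N·c) + f = 35²/(7.1 × 0.012) + 35 = 1225/0.0852 + 35 ≈ 14412.9 mm ≈ 14.41 m.
Far limit Df = s·(H − f)/(H − s) = 1980 × (14412.9 − 35) / (14412.9 − 1980) = 1980 × 14377.9 / 12432.9 ≈ 2289.7 mm ≈ 2.29 m.

2.29 m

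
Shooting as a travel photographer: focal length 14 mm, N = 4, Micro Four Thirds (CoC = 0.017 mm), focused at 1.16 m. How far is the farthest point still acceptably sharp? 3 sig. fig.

Hyperfocal distance H = f²/(N·c) + f = 14²/(4 × 0.017) + 14 = 196/0.068 + 14 ≈ 2896.4 mm ≈ 2.896 m.
Far limit Df = s·(H − f)/(H − s) = 1160 × (2896.4 − 14) / (2896.4 − 1160) = 1160 × 2882.4 / 1736.4 ≈ 1925.6 mm ≈ 1.93 m.

1.93 m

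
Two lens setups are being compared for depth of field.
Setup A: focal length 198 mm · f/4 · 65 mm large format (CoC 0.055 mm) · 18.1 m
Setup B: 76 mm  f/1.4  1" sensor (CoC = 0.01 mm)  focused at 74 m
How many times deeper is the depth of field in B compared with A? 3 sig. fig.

7.46

Setup A: H = 198²/(4×0.055) + 198 ≈ 178398.0 mm; DoF = Df − Dn = 20121.4 − 16447.7 ≈ 3673.7 mm.
Setup B: H = 76²/(1.4×0.01) + 76 ≈ 412647.4 mm; DoF = Df − Dn = 90154 − 62756 ≈ 27398 mm.
Ratio = 27398 / 3673.7 ≈ 7.46.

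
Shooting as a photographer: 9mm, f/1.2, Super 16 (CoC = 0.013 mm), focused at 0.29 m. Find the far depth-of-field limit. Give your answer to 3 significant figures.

307 mm

Hyperfocal distance H = f²/(N·c) + f = 9²/(1.2 × 0.013) + 9 = 81/0.0156 + 9 ≈ 5201.3 mm ≈ 5.201 m.
Far limit Df = s·(H − f)/(H − s) = 290 × (5201.3 − 9) / (5201.3 − 290) = 290 × 5192.3 / 4911.3 ≈ 306.59 mm.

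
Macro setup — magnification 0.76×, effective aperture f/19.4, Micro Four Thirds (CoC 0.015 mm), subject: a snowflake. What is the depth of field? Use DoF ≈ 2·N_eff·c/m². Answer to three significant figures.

At magnification m, DoF ≈ 2·N_eff·c/m² = 2 × 19.4 × 0.015 / 0.76² = 0.582 / 0.5776 ≈ 1.01 mm.

1.01 mm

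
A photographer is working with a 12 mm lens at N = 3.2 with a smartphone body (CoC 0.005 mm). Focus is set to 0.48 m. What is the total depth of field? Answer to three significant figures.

50.1 mm

Hyperfocal distance H = f²/(N·c) + f = 12²/(3.2 × 0.005) + 12 = 144/0.016 + 12 ≈ 9012.0 mm ≈ 9.012 m.
Near limit Dn = s·(H − f)/(H + s − 2f) = 480 × (9012.0 − 12) / (9012.0 + 480 − 2 × 12) = 480 × 9000.0 / 9468.0 ≈ 456.274 mm.
Far limit Df = s·(H − f)/(H − s) = 480 × (9012.0 − 12) / (9012.0 − 480) = 480 × 9000.0 / 8532.0 ≈ 506.329 mm.
Depth of field = Df − Dn = 506.329 − 456.274 ≈ 50.055 mm.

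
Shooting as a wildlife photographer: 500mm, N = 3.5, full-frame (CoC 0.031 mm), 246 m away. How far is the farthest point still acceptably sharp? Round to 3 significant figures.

Hyperfocal distance H = f²/(N·c) + f = 500²/(3.5 × 0.031) + 500 = 250000/0.1085 + 500 ≈ 2304647.5 mm ≈ 2305 m.
Far limit Df = s·(H − f)/(H − s) = 246000 × (2304647.5 − 500) / (2304647.5 − 246000) = 246000 × 2304147.5 / 2058647.5 ≈ 275336 mm ≈ 275 m.

275 m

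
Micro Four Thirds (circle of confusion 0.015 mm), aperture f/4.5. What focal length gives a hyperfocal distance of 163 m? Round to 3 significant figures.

105 mm

From H = f²/(N·c) + f, with f ≪ H: f ≈ √(H·N·c) = √(163000 × 4.5 × 0.015) = √11002 ≈ 104.9 mm.
The +f correction barely moves this — solving exactly, f² + N·c·f − N·c·H = 0 ⇒ f = (−N·c + √((N·c)² + 4·N·c·H))/2 = (−0.0675 + √44010)/2 ≈ 104.86 mm, so f ≈ 105 mm.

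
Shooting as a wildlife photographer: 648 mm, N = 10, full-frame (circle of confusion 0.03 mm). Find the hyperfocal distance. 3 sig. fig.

Hyperfocal distance H = f²/(N·c) + f = 648²/(10 × 0.03) + 648 = 419904/0.3 + 648 ≈ 1400328.0 mm ≈ 1400 m.

1400 m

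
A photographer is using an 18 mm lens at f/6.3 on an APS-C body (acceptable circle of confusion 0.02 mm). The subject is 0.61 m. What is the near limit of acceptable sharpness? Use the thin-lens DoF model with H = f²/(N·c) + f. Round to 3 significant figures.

496 mm

Hyperfocal distance H = f²/(N·c) + f = 18²/(6.3 × 0.02) + 18 = 324/0.126 + 18 ≈ 2589.4 mm ≈ 2.589 m.
Near limit Dn = s·(H − f)/(H + s − 2f) = 610 × (2589.4 − 18) / (2589.4 + 610 − 2 × 18) = 610 × 2571.4 / 3163.4 ≈ 495.85 mm.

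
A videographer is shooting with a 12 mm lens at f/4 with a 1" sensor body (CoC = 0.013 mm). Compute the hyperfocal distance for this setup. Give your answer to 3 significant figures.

Hyperfocal distance H = f²/(N·c) + f = 12²/(4 × 0.013) + 12 = 144/0.052 + 12 ≈ 2781.2 mm ≈ 2.78 m.

2.78 m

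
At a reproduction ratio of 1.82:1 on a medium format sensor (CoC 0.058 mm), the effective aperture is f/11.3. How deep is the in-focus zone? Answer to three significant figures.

0.396 mm

At magnification m, DoF ≈ 2·N_eff·c/m² = 2 × 11.3 × 0.058 / 1.82² = 1.311 / 3.312 ≈ 0.396 mm.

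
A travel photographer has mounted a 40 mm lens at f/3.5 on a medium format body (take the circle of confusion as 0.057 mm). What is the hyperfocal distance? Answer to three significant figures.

Hyperfocal distance H = f²/(N·c) + f = 40²/(3.5 × 0.057) + 40 = 1600/0.1995 + 40 ≈ 8060.1 mm ≈ 8.06 m.

8.06 m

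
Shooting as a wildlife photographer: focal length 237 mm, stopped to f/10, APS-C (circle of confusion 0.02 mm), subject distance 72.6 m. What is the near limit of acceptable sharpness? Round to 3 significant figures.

57.7 m

Hyperfocal distance H = f²/(N·c) + f = 237²/(10 × 0.02) + 237 = 56169/0.2 + 237 ≈ 281082.0 mm ≈ 281.1 m.
Near limit Dn = s·(H − f)/(H + s − 2f) = 72600 × (281082.0 − 237) / (281082.0 + 72600 − 2 × 237) = 72600 × 280845.0 / 353208.0 ≈ 57726 mm ≈ 57.7 m.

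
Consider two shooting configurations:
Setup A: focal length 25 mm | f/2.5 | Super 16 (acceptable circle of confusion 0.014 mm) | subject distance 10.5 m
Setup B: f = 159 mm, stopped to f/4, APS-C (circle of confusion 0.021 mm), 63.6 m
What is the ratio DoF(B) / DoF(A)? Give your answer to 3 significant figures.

Setup A: H = 25²/(2.5×0.014) + 25 ≈ 17882.1 mm; DoF = Df − Dn = 25399 − 6618 ≈ 18781 mm.
Setup B: H = 159²/(4×0.021) + 159 ≈ 301123.3 mm; DoF = Df − Dn = 80587 − 52528 ≈ 28059 mm.
Ratio = 28059 / 18781 ≈ 1.49.

1.49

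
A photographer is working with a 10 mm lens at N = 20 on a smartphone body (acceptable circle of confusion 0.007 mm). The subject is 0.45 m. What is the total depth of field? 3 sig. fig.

Hyperfocal distance H = f²/(N·c) + f = 10²/(20 × 0.007) + 10 = 100/0.14 + 10 ≈ 724.3 mm ≈ 0.724 m.
Near limit Dn = s·(H − f)/(H + s − 2f) = 450 × (724.3 − 10) / (724.3 + 450 − 2 × 10) = 450 × 714.3 / 1154.3 ≈ 278.47 mm.
Far limit Df = s·(H − f)/(H − s) = 450 × (724.3 − 10) / (724.3 − 450) = 450 × 714.3 / 274.3 ≈ 1171.88 mm.
Depth of field = Df − Dn = 1171.88 − 278.47 ≈ 893.41 mm ≈ 0.893 m.

0.893 m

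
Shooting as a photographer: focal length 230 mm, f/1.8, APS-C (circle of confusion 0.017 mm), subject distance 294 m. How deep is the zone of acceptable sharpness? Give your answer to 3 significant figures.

Hyperfocal distance H = f²/(N·c) + f = 230²/(1.8 × 0.017) + 230 = 52900/0.0306 + 230 ≈ 1728988.2 mm ≈ 1729 m.
Near limit Dn = s·(H − f)/(H + s − 2f) = 294000 × (1728988.2 − 230) / (1728988.2 + 294000 − 2 × 230) = 294000 × 1728758.2 / 2022528.2 ≈ 251297 mm.
Far limit Df = s·(H − f)/(H − s) = 294000 × (1728988.2 − 230) / (1728988.2 − 294000) = 294000 × 1728758.2 / 1434988.2 ≈ 354188 mm.
Depth of field = Df − Dn = 354188 − 251297 ≈ 102891 mm ≈ 103 m.

103 m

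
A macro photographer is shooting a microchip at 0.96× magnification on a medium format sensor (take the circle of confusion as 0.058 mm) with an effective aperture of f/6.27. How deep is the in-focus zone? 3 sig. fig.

At magnification m, DoF ≈ 2·N_eff·c/m² = 2 × 6.27 × 0.058 / 0.96² = 0.7273 / 0.9216 ≈ 0.789 mm.

0.789 mm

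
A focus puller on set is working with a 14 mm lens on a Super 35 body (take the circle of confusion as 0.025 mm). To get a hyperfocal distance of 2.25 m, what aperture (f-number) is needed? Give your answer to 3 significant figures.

f/3.51

Rearrange H = f²/(N·c) + f for N: N = f² / ((H − f)·c).
N = 14² / ((2250 − 14) × 0.025) = 196 / 55.90 ≈ 3.51.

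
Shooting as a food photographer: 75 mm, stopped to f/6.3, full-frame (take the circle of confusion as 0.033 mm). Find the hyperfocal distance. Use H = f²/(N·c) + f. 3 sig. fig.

27.1 m

Hyperfocal distance H = f²/(N·c) + f = 75²/(6.3 × 0.033) + 75 = 5625/0.2079 + 75 ≈ 27131.3 mm ≈ 27.1 m.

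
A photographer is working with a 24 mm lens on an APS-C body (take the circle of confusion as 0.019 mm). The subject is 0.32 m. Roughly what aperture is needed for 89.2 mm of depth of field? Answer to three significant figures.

f/14

Write h = H − f = f²/(N·c). The thin-lens limits are Dn = s·h/(h + (s−f)) and Df = s·h/(h − (s−f)), so DoF = Df − Dn = 2·s·(s−f)·h / (h² − (s−f)²).
That is a quadratic in h: DoF·h² − 2·s·(s−f)·h − DoF·(s−f)² = 0 ⇒ h = (s−f)·(s + √(s² + DoF²)) / DoF = 296 × (320 + √(320² + 89.2²)) / 89.2 = 296 × (320 + 332.200) / 89.2 ≈ 2164.3 mm.
Then N = f²/(c·h) = 24² / (0.019 × 2164.3) = 576 / 41.121 ≈ 14.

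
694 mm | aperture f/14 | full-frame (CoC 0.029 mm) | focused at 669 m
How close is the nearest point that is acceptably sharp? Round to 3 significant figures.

Hyperfocal distance H = f²/(N·c) + f = 694²/(14 × 0.029) + 694 = 481636/0.406 + 694 ≈ 1186989.6 mm ≈ 1187 m.
Near limit Dn = s·(H − f)/(H + s − 2f) = 669000 × (1186989.6 − 694) / (1186989.6 + 669000 − 2 × 694) = 669000 × 1186295.6 / 1854601.6 ≈ 427926 mm ≈ 428 m.

428 m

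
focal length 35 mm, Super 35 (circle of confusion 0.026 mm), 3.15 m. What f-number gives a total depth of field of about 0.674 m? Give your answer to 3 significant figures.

f/1.60

Write h = H − f = f²/(N·c). The thin-lens limits are Dn = s·h/(h + (s−f)) and Df = s·h/(h − (s−f)), so DoF = Df − Dn = 2·s·(s−f)·h / (h² − (s−f)²).
That is a quadratic in h: DoF·h² − 2·s·(s−f)·h − DoF·(s−f)² = 0 ⇒ h = (s−f)·(s + √(s² + DoF²)) / DoF = 3115 × (3150 + √(3150² + 674²)) / 674 = 3115 × (3150 + 3221.30) / 674 ≈ 29446 mm.
Then N = f²/(c·h) = 35² / (0.026 × 29446) = 1225 / 765.60 ≈ 1.60.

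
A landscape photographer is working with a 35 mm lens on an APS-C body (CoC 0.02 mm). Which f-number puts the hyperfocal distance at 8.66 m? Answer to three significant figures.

f/7.10

Rearrange H = f²/(N·c) + f for N: N = f² / ((H − f)·c).
N = 35² / ((8660 − 35) × 0.02) = 1225 / 172.5 ≈ 7.10.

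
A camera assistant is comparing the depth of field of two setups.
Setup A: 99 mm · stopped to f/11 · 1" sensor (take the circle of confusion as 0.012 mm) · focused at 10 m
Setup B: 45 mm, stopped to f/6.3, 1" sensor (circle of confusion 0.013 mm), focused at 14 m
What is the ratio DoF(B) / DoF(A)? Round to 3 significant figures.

8.54

Setup A: H = 99²/(11×0.012) + 99 ≈ 74349.0 mm; DoF = Df − Dn = 11538.6 − 8823.4 ≈ 2715.2 mm.
Setup B: H = 45²/(6.3×0.013) + 45 ≈ 24770.3 mm; DoF = Df − Dn = 32140 − 8949 ≈ 23191 mm.
Ratio = 23191 / 2715.2 ≈ 8.54.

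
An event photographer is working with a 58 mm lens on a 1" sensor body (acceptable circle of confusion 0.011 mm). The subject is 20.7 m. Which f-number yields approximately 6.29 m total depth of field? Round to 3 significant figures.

Write h = H − f = f²/(N·c). The thin-lens limits are Dn = s·h/(h + (s−f)) and Df = s·h/(h − (s−f)), so DoF = Df − Dn = 2·s·(s−f)·h / (h² − (s−f)²).
That is a quadratic in h: DoF·h² − 2·s·(s−f)·h − DoF·(s−f)² = 0 ⇒ h = (s−f)·(s + √(s² + DoF²)) / DoF = 20642 × (20700 + √(20700² + 6290²)) / 6290 = 20642 × (20700 + 21634.6) / 6290 ≈ 138930 mm.
Then N = f²/(c·h) = 58² / (0.011 × 138930) = 3364 / 1528.2 ≈ 2.20.

f/2.20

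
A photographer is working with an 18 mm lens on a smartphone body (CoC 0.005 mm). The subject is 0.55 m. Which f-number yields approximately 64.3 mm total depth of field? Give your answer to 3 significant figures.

f/7.10

Write h = H − f = f²/(N·c). The thin-lens limits are Dn = s·h/(h + (s−f)) and Df = s·h/(h − (s−f)), so DoF = Df − Dn = 2·s·(s−f)·h / (h² − (s−f)²).
That is a quadratic in h: DoF·h² − 2·s·(s−f)·h − DoF·(s−f)² = 0 ⇒ h = (s−f)·(s + √(s² + DoF²)) / DoF = 532 × (550 + √(550² + 64.3²)) / 64.3 = 532 × (550 + 553.746) / 64.3 ≈ 9132.1 mm.
Then N = f²/(c·h) = 18² / (0.005 × 9132.1) = 324 / 45.660 ≈ 7.10.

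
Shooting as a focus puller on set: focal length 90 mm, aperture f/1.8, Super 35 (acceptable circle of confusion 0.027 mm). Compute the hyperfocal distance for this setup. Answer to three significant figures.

167 m

Hyperfocal distance H = f²/(N·c) + f = 90²/(1.8 × 0.027) + 90 = 8100/0.0486 + 90 ≈ 166756.7 mm ≈ 167 m.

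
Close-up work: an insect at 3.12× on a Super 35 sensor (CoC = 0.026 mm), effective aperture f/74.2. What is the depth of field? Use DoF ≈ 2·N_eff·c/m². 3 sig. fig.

At magnification m, DoF ≈ 2·N_eff·c/m² = 2 × 74.2 × 0.026 / 3.12² = 3.858 / 9.734 ≈ 0.396 mm.

0.396 mm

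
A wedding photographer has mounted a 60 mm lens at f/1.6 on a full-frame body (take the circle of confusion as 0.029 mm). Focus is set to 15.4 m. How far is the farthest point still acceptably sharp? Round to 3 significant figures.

Hyperfocal distance H = f²/(N·c) + f = 60²/(1.6 × 0.029) + 60 = 3600/0.0464 + 60 ≈ 77646.2 mm ≈ 77.65 m.
Far limit Df = s·(H − f)/(H − s) = 15400 × (77646.2 − 60) / (77646.2 − 15400) = 15400 × 77586.2 / 62246.2 ≈ 19195 mm ≈ 19.2 m.

19.2 m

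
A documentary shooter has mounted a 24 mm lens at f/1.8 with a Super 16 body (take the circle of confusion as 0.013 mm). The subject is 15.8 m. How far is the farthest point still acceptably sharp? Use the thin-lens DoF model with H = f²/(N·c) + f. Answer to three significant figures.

Hyperfocal distance H = f²/(N·c) + f = 24²/(1.8 × 0.013) + 24 = 576/0.0234 + 24 ≈ 24639.4 mm ≈ 24.64 m.
Far limit Df = s·(H − f)/(H − s) = 15800 × (24639.4 − 24) / (24639.4 − 15800) = 15800 × 24615.4 / 8839.4 ≈ 43999 mm ≈ 44.0 m.

44.0 m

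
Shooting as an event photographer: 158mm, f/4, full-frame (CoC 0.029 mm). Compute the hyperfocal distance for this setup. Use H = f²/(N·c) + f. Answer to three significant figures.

Hyperfocal distance H = f²/(N·c) + f = 158²/(4 × 0.029) + 158 = 24964/0.116 + 158 ≈ 215364.9 mm ≈ 215 m.

215 m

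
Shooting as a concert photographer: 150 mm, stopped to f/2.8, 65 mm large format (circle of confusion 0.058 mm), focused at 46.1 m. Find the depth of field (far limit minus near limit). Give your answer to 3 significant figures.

34.4 m

Hyperfocal distance H = f²/(N·c) + f = 150²/(2.8 × 0.058) + 150 = 22500/0.1624 + 150 ≈ 138696.8 mm ≈ 138.7 m.
Near limit Dn = s·(H − f)/(H + s − 2f) = 46100 × (138696.8 − 150) / (138696.8 + 46100 − 2 × 150) = 46100 × 138546.8 / 184496.8 ≈ 34619 mm.
Far limit Df = s·(H − f)/(H − s) = 46100 × (138696.8 − 150) / (138696.8 − 46100) = 46100 × 138546.8 / 92596.8 ≈ 68977 mm.
Depth of field = Df − Dn = 68977 − 34619 ≈ 34358 mm ≈ 34.4 m.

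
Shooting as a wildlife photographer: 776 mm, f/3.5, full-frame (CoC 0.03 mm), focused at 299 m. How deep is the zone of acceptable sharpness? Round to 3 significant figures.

31.2 m

Hyperfocal distance H = f²/(N·c) + f = 776²/(3.5 × 0.03) + 776 = 602176/0.105 + 776 ≈ 5735785.5 mm ≈ 5736 m.
Near limit Dn = s·(H − f)/(H + s − 2f) = 299000 × (5735785.5 − 776) / (5735785.5 + 299000 − 2 × 776) = 299000 × 5735009.5 / 6033233.5 ≈ 284220 mm.
Far limit Df = s·(H − f)/(H − s) = 299000 × (5735785.5 − 776) / (5735785.5 − 299000) = 299000 × 5735009.5 / 5436785.5 ≈ 315401 mm.
Depth of field = Df − Dn = 315401 − 284220 ≈ 31181 mm ≈ 31.2 m.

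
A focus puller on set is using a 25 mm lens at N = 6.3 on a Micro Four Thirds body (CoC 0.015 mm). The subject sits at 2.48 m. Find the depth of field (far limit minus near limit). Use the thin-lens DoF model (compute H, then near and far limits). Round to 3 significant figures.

Hyperfocal distance H = f²/(N·c) + f = 25²/(6.3 × 0.015) + 25 = 625/0.0945 + 25 ≈ 6638.8 mm ≈ 6.639 m.
Near limit Dn = s·(H − f)/(H + s − 2f) = 2480 × (6638.8 − 25) / (6638.8 + 2480 − 2 × 25) = 2480 × 6613.8 / 9068.8 ≈ 1808.6 mm.
Far limit Df = s·(H − f)/(H − s) = 2480 × (6638.8 − 25) / (6638.8 − 2480) = 2480 × 6613.8 / 4158.8 ≈ 3944.0 mm.
Depth of field = Df − Dn = 3944.0 − 1808.6 ≈ 2135.4 mm ≈ 2.14 m.

2.14 m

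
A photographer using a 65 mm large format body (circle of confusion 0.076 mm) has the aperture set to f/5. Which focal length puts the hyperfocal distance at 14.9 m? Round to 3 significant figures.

75.1 mm

From H = f²/(N·c) + f, with f ≪ H: f ≈ √(H·N·c) = √(14900 × 5 × 0.076) = √5662.0 ≈ 75.25 mm.
Exact: f² + N·c·f − N·c·H = 0 ⇒ f = (−N·c + √((N·c)² + 4·N·c·H))/2 = (−0.38 + √22648)/2 ≈ 75.057 mm ≈ 75.1 mm.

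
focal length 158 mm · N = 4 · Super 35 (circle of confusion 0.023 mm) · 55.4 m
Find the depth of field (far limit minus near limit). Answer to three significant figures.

23.5 m

Hyperfocal distance H = f²/(N·c) + f = 158²/(4 × 0.023) + 158 = 24964/0.092 + 158 ≈ 271505.8 mm ≈ 271.5 m.
Near limit Dn = s·(H − f)/(H + s − 2f) = 55400 × (271505.8 − 158) / (271505.8 + 55400 − 2 × 158) = 55400 × 271347.8 / 326589.8 ≈ 46029 mm.
Far limit Df = s·(H − f)/(H − s) = 55400 × (271505.8 − 158) / (271505.8 − 55400) = 55400 × 271347.8 / 216105.8 ≈ 69562 mm.
Depth of field = Df − Dn = 69562 − 46029 ≈ 23533 mm ≈ 23.5 m.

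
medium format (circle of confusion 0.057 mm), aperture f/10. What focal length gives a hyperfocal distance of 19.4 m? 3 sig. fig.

105 mm

From H = f²/(N·c) + f, with f ≪ H: f ≈ √(H·N·c) = √(19400 × 10 × 0.057) = √11058 ≈ 105.2 mm.
The +f correction barely moves this — solving exactly, f² + N·c·f − N·c·H = 0 ⇒ f = (−N·c + √((N·c)² + 4·N·c·H))/2 = (−0.57 + √44232)/2 ≈ 104.87 mm, so f ≈ 105 mm.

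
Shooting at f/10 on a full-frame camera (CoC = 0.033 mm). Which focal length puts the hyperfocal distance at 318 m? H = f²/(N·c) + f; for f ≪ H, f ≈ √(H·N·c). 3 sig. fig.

324 mm

From H = f²/(N·c) + f, with f ≪ H: f ≈ √(H·N·c) = √(318000 × 10 × 0.033) = √104940 ≈ 323.9 mm.
The +f correction barely moves this — solving exactly, f² + N·c·f − N·c·H = 0 ⇒ f = (−N·c + √((N·c)² + 4·N·c·H))/2 = (−0.33 + √419760)/2 ≈ 323.78 mm, so f ≈ 324 mm.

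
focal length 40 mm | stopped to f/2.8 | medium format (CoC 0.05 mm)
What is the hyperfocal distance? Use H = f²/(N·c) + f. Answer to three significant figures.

11.5 m

Hyperfocal distance H = f²/(N·c) + f = 40²/(2.8 × 0.05) + 40 = 1600/0.14 + 40 ≈ 11468.6 mm ≈ 11.5 m.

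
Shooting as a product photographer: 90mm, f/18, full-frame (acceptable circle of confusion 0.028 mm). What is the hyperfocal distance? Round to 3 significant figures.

Hyperfocal distance H = f²/(N·c) + f = 90²/(18 × 0.028) + 90 = 8100/0.504 + 90 ≈ 16161.4 mm ≈ 16.2 m.

16.2 m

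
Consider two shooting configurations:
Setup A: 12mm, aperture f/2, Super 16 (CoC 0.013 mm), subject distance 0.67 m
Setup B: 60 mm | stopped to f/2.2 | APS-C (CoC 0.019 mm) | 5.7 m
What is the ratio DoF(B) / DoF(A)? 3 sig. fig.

4.64

Setup A: H = 12²/(2×0.013) + 12 ≈ 5550.5 mm; DoF = Df − Dn = 760.33 − 598.85 ≈ 161.48 mm.
Setup B: H = 60²/(2.2×0.019) + 60 ≈ 86184.4 mm; DoF = Df − Dn = 6099.43 − 5349.67 ≈ 749.76 mm.
Ratio = 749.76 / 161.48 ≈ 4.64.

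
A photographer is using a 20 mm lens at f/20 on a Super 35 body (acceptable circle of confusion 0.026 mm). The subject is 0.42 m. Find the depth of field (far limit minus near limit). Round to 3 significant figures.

Hyperfocal distance H = f²/(N·c) + f = 20²/(20 × 0.026) + 20 = 400/0.52 + 20 ≈ 789.2 mm ≈ 0.789 m.
Near limit Dn = s·(H − f)/(H + s − 2f) = 420 × (789.2 − 20) / (789.2 + 420 − 2 × 20) = 420 × 769.2 / 1169.2 ≈ 276.32 mm.
Far limit Df = s·(H − f)/(H − s) = 420 × (789.2 − 20) / (789.2 − 420) = 420 × 769.2 / 369.2 ≈ 875.00 mm.
Depth of field = Df − Dn = 875.00 − 276.32 ≈ 598.68 mm ≈ 0.599 m.

0.599 m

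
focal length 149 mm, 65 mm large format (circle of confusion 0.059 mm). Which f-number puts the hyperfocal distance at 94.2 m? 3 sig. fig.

Rearrange H = f²/(N·c) + f for N: N = f² / ((H − f)·c).
N = 149² / ((94200 − 149) × 0.059) = 22201 / 5549 ≈ 4.

f/4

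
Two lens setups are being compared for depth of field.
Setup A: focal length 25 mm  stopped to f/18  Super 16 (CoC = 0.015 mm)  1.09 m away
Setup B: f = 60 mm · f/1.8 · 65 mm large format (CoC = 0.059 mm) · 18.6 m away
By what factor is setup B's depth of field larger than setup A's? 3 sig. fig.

22.8

Setup A: H = 25²/(18×0.015) + 25 ≈ 2339.8 mm; DoF = Df − Dn = 2018.8 − 746.5 ≈ 1272.3 mm.
Setup B: H = 60²/(1.8×0.059) + 60 ≈ 33958.3 mm; DoF = Df − Dn = 41053 − 12024 ≈ 29029 mm.
Ratio = 29029 / 1272.3 ≈ 22.8.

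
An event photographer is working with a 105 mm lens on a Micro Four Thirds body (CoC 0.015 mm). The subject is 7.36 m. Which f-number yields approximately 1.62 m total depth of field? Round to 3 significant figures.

f/11

Write h = H − f = f²/(N·c). The thin-lens limits are Dn = s·h/(h + (s−f)) and Df = s·h/(h − (s−f)), so DoF = Df − Dn = 2·s·(s−f)·h / (h² − (s−f)²).
That is a quadratic in h: DoF·h² − 2·s·(s−f)·h − DoF·(s−f)² = 0 ⇒ h = (s−f)·(s + √(s² + DoF²)) / DoF = 7255 × (7360 + √(7360² + 1620²)) / 1620 = 7255 × (7360 + 7536.18) / 1620 ≈ 66711 mm.
Then N = f²/(c·h) = 105² / (0.015 × 66711) = 11025 / 1000.7 ≈ 11.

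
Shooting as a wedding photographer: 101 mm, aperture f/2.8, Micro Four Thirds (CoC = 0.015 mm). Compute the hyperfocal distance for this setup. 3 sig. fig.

243 m

Hyperfocal distance H = f²/(N·c) + f = 101²/(2.8 × 0.015) + 101 = 10201/0.042 + 101 ≈ 242982.0 mm ≈ 243 m.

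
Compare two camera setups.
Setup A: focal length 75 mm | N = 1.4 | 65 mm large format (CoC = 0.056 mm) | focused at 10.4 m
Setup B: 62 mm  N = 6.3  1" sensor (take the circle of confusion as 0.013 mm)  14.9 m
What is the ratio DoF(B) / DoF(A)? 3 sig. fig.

3.42

Setup A: H = 75²/(1.4×0.056) + 75 ≈ 71822.4 mm; DoF = Df − Dn = 12148.2 − 9091.6 ≈ 3056.6 mm.
Setup B: H = 62²/(6.3×0.013) + 62 ≈ 46997.3 mm; DoF = Df − Dn = 21788 − 11321 ≈ 10467 mm.
Ratio = 10467 / 3056.6 ≈ 3.42.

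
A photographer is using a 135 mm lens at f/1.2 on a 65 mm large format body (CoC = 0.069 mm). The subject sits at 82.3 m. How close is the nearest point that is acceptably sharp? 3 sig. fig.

59.9 m

Hyperfocal distance H = f²/(N·c) + f = 135²/(1.2 × 0.069) + 135 = 18225/0.0828 + 135 ≈ 220243.7 mm ≈ 220.2 m.
Near limit Dn = s·(H − f)/(H + s − 2f) = 82300 × (220243.7 − 135) / (220243.7 + 82300 − 2 × 135) = 82300 × 220108.7 / 302273.7 ≈ 59929 mm ≈ 59.9 m.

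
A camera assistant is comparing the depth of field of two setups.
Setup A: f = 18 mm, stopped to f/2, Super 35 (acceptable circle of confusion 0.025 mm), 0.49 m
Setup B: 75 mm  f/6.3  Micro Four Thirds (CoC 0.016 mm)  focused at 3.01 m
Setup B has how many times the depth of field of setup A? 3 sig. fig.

Setup A: H = 18²/(2×0.025) + 18 ≈ 6498.0 mm; DoF = Df − Dn = 528.495 − 456.732 ≈ 71.763 mm.
Setup B: H = 75²/(6.3×0.016) + 75 ≈ 55878.6 mm; DoF = Df − Dn = 3177.10 − 2859.60 ≈ 317.50 mm.
Ratio = 317.50 / 71.763 ≈ 4.42.

4.42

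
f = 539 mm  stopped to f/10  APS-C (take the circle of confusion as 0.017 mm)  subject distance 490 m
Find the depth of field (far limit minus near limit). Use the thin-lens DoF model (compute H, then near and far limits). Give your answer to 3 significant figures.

306 m

Hyperfocal distance H = f²/(N·c) + f = 539²/(10 × 0.017) + 539 = 290521/0.17 + 539 ≈ 1709486.1 mm ≈ 1709 m.
Near limit Dn = s·(H − f)/(H + s − 2f) = 490000 × (1709486.1 − 539) / (1709486.1 + 490000 − 2 × 539) = 490000 × 1708947.1 / 2198408.1 ≈ 380905 mm.
Far limit Df = s·(H − f)/(H − s) = 490000 × (1709486.1 − 539) / (1709486.1 − 490000) = 490000 × 1708947.1 / 1219486.1 ≈ 686670 mm.
Depth of field = Df − Dn = 686670 − 380905 ≈ 305765 mm ≈ 306 m.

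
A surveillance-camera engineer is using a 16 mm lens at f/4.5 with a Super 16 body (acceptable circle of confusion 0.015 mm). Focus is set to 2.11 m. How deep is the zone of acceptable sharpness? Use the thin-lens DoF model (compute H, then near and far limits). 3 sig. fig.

3.35 m

Hyperfocal distance H = f²/(N·c) + f = 16²/(4.5 × 0.015) + 16 = 256/0.0675 + 16 ≈ 3808.6 mm ≈ 3.809 m.
Near limit Dn = s·(H − f)/(H + s − 2f) = 2110 × (3808.6 − 16) / (3808.6 + 2110 − 2 × 16) = 2110 × 3792.6 / 5886.6 ≈ 1359.4 mm.
Far limit Df = s·(H − f)/(H − s) = 2110 × (3808.6 − 16) / (3808.6 − 2110) = 2110 × 3792.6 / 1698.6 ≈ 4711.2 mm.
Depth of field = Df − Dn = 4711.2 − 1359.4 ≈ 3351.8 mm ≈ 3.35 m.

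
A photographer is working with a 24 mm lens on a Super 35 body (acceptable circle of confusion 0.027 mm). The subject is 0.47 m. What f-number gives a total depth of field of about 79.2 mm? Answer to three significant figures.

f/4

Write h = H − f = f²/(N·c). The thin-lens limits are Dn = s·h/(h + (s−f)) and Df = s·h/(h − (s−f)), so DoF = Df − Dn = 2·s·(s−f)·h / (h² − (s−f)²).
That is a quadratic in h: DoF·h² − 2·s·(s−f)·h − DoF·(s−f)² = 0 ⇒ h = (s−f)·(s + √(s² + DoF²)) / DoF = 446 × (470 + √(470² + 79.2²)) / 79.2 = 446 × (470 + 476.626) / 79.2 ≈ 5330.7 mm.
Then N = f²/(c·h) = 24² / (0.027 × 5330.7) = 576 / 143.93 ≈ 4.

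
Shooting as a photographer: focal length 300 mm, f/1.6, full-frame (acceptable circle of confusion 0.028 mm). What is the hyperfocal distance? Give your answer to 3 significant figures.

2010 m

Hyperfocal distance H = f²/(N·c) + f = 300²/(1.6 × 0.028) + 300 = 90000/0.0448 + 300 ≈ 2009228.6 mm ≈ 2010 m.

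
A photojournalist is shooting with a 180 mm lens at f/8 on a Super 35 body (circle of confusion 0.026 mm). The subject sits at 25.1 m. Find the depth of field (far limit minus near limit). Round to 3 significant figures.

8.24 m

Hyperfocal distance H = f²/(N·c) + f = 180²/(8 × 0.026) + 180 = 32400/0.208 + 180 ≈ 155949.2 mm ≈ 155.9 m.
Near limit Dn = s·(H − f)/(H + s − 2f) = 25100 × (155949.2 − 180) / (155949.2 + 25100 − 2 × 180) = 25100 × 155769.2 / 180689.2 ≈ 21638.3 mm.
Far limit Df = s·(H − f)/(H − s) = 25100 × (155949.2 − 180) / (155949.2 − 25100) = 25100 × 155769.2 / 130849.2 ≈ 29880.2 mm.
Depth of field = Df − Dn = 29880.2 − 21638.3 ≈ 8241.9 mm ≈ 8.24 m.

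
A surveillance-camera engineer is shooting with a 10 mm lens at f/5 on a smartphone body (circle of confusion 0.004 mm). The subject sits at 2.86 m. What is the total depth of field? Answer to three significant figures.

Hyperfocal distance H = f²/(N·c) + f = 10²/(5 × 0.004) + 10 = 100/0.02 + 10 ≈ 5010.0 mm ≈ 5.010 m.
Near limit Dn = s·(H − f)/(H + s − 2f) = 2860 × (5010.0 − 10) / (5010.0 + 2860 − 2 × 10) = 2860 × 5000.0 / 7850.0 ≈ 1821.7 mm.
Far limit Df = s·(H − f)/(H − s) = 2860 × (5010.0 − 10) / (5010.0 − 2860) = 2860 × 5000.0 / 2150.0 ≈ 6651.2 mm.
Depth of field = Df − Dn = 6651.2 − 1821.7 ≈ 4829.5 mm ≈ 4.83 m.

4.83 m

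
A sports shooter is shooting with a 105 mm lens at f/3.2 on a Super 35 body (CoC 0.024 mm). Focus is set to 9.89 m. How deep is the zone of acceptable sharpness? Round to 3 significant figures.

1.35 m

Hyperfocal distance H = f²/(N·c) + f = 105²/(3.2 × 0.024) + 105 = 11025/0.0768 + 105 ≈ 143659.7 mm ≈ 143.7 m.
Near limit Dn = s·(H − f)/(H + s − 2f) = 9890 × (143659.7 − 105) / (143659.7 + 9890 − 2 × 105) = 9890 × 143554.7 / 153339.7 ≈ 9258.9 mm.
Far limit Df = s·(H − f)/(H − s) = 9890 × (143659.7 − 105) / (143659.7 − 9890) = 9890 × 143554.7 / 133769.7 ≈ 10613.4 mm.
Depth of field = Df − Dn = 10613.4 − 9258.9 ≈ 1354.5 mm ≈ 1.35 m.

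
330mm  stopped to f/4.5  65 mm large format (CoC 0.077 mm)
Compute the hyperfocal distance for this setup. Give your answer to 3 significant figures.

315 m

Hyperfocal distance H = f²/(N·c) + f = 330²/(4.5 × 0.077) + 330 = 108900/0.3465 + 330 ≈ 314615.7 mm ≈ 315 m.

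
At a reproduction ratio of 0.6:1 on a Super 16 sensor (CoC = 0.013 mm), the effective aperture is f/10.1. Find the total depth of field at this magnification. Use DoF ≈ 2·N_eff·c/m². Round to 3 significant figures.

At magnification m, DoF ≈ 2·N_eff·c/m² = 2 × 10.1 × 0.013 / 0.6² = 0.2626 / 0.36 ≈ 0.729 mm.

0.729 mm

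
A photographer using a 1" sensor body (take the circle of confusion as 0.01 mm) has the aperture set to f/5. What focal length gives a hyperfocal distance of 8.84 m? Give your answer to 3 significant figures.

21.0 mm

From H = f²/(N·c) + f, with f ≪ H: f ≈ √(H·N·c) = √(8840 × 5 × 0.01) = √442.00 ≈ 21.02 mm.
The +f correction barely moves this — solving exactly, f² + N·c·f − N·c·H = 0 ⇒ f = (−N·c + √((N·c)² + 4·N·c·H))/2 = (−0.05 + √1768.0)/2 ≈ 20.999 mm, so f ≈ 21.0 mm.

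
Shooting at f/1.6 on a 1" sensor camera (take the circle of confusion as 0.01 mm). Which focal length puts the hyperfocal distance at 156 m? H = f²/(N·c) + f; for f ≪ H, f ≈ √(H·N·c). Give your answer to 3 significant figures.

From H = f²/(N·c) + f, with f ≪ H: f ≈ √(H·N·c) = √(156000 × 1.6 × 0.01) = √2496.0 ≈ 49.96 mm.
The +f correction barely moves this — solving exactly, f² + N·c·f − N·c·H = 0 ⇒ f = (−N·c + √((N·c)² + 4·N·c·H))/2 = (−0.016 + √9984.0)/2 ≈ 49.952 mm, so f ≈ 50.0 mm.

50.0 mm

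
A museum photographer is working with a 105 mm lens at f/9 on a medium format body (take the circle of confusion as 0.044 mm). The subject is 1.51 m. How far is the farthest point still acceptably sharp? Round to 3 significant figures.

Hyperfocal distance H = f²/(N·c) + f = 105²/(9 × 0.044) + 105 = 11025/0.396 + 105 ≈ 27945.9 mm ≈ 27.95 m.
Far limit Df = s·(H − f)/(H − s) = 1510 × (27945.9 − 105) / (27945.9 − 1510) = 1510 × 27840.9 / 26435.9 ≈ 1590.3 mm ≈ 1.59 m.

1.59 m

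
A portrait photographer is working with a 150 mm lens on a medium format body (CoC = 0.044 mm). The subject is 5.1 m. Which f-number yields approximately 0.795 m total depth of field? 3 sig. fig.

f/8

Write h = H − f = f²/(N·c). The thin-lens limits are Dn = s·h/(h + (s−f)) and Df = s·h/(h − (s−f)), so DoF = Df − Dn = 2·s·(s−f)·h / (h² − (s−f)²).
That is a quadratic in h: DoF·h² − 2·s·(s−f)·h − DoF·(s−f)² = 0 ⇒ h = (s−f)·(s + √(s² + DoF²)) / DoF = 4950 × (5100 + √(5100² + 795²)) / 795 = 4950 × (5100 + 5161.59) / 795 ≈ 63893 mm.
Then N = f²/(c·h) = 150² / (0.044 × 63893) = 22500 / 2811.3 ≈ 8.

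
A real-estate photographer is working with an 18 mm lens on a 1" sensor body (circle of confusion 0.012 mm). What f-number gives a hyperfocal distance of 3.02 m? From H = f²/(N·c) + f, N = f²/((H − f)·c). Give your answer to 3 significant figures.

f/8.99

Rearrange H = f²/(N·c) + f for N: N = f² / ((H − f)·c).
N = 18² / ((3020 − 18) × 0.012) = 324 / 36.02 ≈ 8.99.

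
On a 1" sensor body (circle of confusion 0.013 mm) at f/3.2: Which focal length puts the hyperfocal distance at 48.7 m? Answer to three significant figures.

45.0 mm

From H = f²/(N·c) + f, with f ≪ H: f ≈ √(H·N·c) = √(48700 × 3.2 × 0.013) = √2025.9 ≈ 45.01 mm.
The +f correction barely moves this — solving exactly, f² + N·c·f − N·c·H = 0 ⇒ f = (−N·c + √((N·c)² + 4·N·c·H))/2 = (−0.0416 + √8103.7)/2 ≈ 44.989 mm, so f ≈ 45.0 mm.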